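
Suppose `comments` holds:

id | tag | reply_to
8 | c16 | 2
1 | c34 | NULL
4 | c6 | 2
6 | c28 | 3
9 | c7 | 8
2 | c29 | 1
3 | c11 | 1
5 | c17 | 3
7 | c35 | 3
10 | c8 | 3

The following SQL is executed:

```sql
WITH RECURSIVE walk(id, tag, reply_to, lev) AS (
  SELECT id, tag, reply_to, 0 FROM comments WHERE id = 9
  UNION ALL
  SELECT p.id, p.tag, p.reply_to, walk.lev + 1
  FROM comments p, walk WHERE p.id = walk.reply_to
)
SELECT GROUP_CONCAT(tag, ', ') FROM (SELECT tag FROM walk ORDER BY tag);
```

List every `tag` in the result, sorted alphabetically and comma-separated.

c16, c29, c34, c7

Base: id=9 (c7), reply_to=8, lev 0.
Iteration 1: join on id=8 -> c16 (id 8, reply_to=2, lev 1).
Iteration 2: join on id=2 -> c29 (id 2, reply_to=1, lev 2).
Iteration 3: join on id=1 -> c34 (id 1, reply_to=NULL, lev 3).
Iteration 4: reply_to is NULL; no match; recursion stops.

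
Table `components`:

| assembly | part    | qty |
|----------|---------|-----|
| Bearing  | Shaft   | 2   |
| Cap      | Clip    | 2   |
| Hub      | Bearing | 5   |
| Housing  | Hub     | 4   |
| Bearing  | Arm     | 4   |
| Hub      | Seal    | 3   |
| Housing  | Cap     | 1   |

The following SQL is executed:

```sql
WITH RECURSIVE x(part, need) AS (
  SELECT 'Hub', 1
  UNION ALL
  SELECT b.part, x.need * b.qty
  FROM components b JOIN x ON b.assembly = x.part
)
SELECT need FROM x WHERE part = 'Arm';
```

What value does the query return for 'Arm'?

Base: (Hub, need=1).
Iteration 1: components of {Hub} -> Bearing = 1*5 = 5, Seal = 1*3 = 3.
Iteration 2: components of {Bearing,Seal} -> Arm = 5*4 = 20, Shaft = 5*2 = 10.
Iteration 3: no further components; recursion stops.

20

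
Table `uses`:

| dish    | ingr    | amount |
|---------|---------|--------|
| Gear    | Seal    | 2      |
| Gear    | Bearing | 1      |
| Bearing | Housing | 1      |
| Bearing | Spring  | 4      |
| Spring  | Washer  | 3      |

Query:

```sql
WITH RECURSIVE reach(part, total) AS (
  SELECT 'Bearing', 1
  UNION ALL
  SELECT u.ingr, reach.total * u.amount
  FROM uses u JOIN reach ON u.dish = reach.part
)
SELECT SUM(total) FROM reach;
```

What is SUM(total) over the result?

18

Base: (Bearing, total=1).
Iteration 1: components of {Bearing} -> Housing = 1*1 = 1, Spring = 1*4 = 4.
Iteration 2: components of {Housing,Spring} -> Washer = 4*3 = 12.
Iteration 3: no further components; recursion stops.
SUM(total) = 1 + 1 + 4 + 12 = 18.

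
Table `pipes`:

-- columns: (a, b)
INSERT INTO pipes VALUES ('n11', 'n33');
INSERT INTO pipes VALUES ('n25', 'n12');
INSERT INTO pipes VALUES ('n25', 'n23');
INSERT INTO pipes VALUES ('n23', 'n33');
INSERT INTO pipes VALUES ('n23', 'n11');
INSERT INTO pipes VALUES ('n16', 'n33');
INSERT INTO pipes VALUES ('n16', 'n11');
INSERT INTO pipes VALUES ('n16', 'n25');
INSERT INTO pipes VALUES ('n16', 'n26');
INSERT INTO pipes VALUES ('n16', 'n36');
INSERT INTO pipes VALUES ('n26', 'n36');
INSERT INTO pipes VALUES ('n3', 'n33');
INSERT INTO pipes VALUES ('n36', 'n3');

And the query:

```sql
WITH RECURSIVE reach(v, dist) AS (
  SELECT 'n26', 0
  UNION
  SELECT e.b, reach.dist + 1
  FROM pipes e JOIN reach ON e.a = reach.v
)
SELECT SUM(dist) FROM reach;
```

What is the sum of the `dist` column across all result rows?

6

Base: (n26, dist=0).
Iteration 1: edges from {n26} -> (n36, dist=1).
Iteration 2: edges from {n36} -> (n3, dist=2).
Iteration 3: edges from {n3} -> (n33, dist=3).
Iteration 4: no outgoing edges from {n33}; recursion stops.
SUM(dist) = 0 + 1 + 2 + 3 = 6.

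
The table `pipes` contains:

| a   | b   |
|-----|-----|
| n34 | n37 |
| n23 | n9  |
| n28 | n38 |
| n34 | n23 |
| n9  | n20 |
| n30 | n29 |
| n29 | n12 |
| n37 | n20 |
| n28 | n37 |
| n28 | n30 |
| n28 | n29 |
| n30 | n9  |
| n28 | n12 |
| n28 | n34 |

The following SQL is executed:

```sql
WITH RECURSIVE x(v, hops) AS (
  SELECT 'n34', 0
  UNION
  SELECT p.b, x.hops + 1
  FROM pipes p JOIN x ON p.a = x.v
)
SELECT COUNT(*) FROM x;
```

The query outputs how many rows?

6

Base: (n34, hops=0).
Iteration 1: edges from {n34} -> (n23, hops=1), (n37, hops=1).
Iteration 2: edges from {n23,n37} -> (n20, hops=2), (n9, hops=2).
Iteration 3: edges from {n20,n9} -> (n20, hops=3).
Iteration 4: no outgoing edges from {n20}; recursion stops.
Total rows emitted: 6.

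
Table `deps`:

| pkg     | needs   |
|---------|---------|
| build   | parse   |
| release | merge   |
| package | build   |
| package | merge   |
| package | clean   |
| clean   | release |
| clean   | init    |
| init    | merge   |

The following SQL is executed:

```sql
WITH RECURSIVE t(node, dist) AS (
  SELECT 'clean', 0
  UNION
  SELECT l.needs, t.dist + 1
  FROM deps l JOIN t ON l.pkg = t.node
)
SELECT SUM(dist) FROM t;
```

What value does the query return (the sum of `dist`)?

4

Base: (clean, dist=0).
Iteration 1: edges from {clean} -> (init, dist=1), (release, dist=1).
Iteration 2: edges from {init,release} -> (merge, dist=2). [UNION drops 1 duplicate row(s)]
Iteration 3: no outgoing edges from {merge}; recursion stops.
SUM(dist) = 0 + 1 + 1 + 2 = 4.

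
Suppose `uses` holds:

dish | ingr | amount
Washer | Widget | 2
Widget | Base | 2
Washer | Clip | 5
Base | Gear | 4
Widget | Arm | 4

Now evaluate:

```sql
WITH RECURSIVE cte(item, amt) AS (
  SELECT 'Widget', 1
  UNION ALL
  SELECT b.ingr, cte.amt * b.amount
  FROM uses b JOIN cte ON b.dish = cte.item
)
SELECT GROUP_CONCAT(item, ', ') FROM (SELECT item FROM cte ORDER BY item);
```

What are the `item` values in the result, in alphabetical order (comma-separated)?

Arm, Base, Gear, Widget

Base: (Widget, amt=1).
Iteration 1: components of {Widget} -> Arm = 1*4 = 4, Base = 1*2 = 2.
Iteration 2: components of {Arm,Base} -> Gear = 2*4 = 8.
Iteration 3: no further components; recursion stops.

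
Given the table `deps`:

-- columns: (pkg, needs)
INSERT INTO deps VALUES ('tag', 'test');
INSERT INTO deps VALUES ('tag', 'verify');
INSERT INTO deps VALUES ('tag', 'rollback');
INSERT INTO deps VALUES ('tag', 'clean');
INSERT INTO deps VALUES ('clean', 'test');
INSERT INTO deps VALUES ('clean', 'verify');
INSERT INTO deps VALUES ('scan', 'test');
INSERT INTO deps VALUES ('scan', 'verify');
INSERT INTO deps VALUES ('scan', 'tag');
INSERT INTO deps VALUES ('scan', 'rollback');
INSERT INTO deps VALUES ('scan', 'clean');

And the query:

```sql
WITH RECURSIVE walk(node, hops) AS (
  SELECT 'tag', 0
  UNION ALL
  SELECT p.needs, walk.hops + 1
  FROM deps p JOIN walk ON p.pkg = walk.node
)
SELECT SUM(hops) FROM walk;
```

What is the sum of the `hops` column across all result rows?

8

Base: (tag, hops=0).
Iteration 1: edges from {tag} -> (clean, hops=1), (rollback, hops=1), (test, hops=1), (verify, hops=1).
Iteration 2: edges from {clean,rollback,test,verify} -> (test, hops=2), (verify, hops=2).
Iteration 3: no outgoing edges from {test,verify}; recursion stops.
SUM(hops) = 0 + 1 + 1 + 1 + 1 + 2 + 2 = 8.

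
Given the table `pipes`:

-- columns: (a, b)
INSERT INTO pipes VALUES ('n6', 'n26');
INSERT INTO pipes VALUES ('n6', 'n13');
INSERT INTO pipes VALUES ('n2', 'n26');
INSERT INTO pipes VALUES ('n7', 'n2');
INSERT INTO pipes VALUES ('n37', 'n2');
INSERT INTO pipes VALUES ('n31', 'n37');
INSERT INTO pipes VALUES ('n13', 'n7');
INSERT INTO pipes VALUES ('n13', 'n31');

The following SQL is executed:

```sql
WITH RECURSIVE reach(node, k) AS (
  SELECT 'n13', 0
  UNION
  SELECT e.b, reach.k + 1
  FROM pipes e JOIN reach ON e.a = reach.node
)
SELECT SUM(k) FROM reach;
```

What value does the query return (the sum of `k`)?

Base: (n13, k=0).
Iteration 1: edges from {n13} -> (n31, k=1), (n7, k=1).
Iteration 2: edges from {n31,n7} -> (n2, k=2), (n37, k=2).
Iteration 3: edges from {n2,n37} -> (n2, k=3), (n26, k=3).
Iteration 4: edges from {n2,n26} -> (n26, k=4).
Iteration 5: no outgoing edges from {n26}; recursion stops.
SUM(k) = 0 + 1 + 1 + 2 + 2 + 3 + 3 + 4 = 16.

16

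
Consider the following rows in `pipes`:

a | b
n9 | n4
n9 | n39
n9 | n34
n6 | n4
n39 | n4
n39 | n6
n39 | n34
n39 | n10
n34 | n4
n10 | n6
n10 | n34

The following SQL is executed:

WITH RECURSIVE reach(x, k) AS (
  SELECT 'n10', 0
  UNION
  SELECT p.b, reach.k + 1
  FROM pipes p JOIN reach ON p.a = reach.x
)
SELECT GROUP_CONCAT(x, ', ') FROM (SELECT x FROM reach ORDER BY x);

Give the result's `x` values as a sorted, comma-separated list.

Base: (n10, k=0).
Iteration 1: edges from {n10} -> (n34, k=1), (n6, k=1).
Iteration 2: edges from {n34,n6} -> (n4, k=2). [UNION drops 1 duplicate row(s)]
Iteration 3: no outgoing edges from {n4}; recursion stops.

n10, n34, n4, n6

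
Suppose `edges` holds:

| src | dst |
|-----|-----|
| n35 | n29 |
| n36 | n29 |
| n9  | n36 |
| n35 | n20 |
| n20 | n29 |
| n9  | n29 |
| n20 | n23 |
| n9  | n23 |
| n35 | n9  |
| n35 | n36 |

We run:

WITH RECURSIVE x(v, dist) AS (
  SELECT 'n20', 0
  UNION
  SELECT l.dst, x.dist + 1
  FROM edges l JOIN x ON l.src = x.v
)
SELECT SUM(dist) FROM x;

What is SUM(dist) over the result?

Base: (n20, dist=0).
Iteration 1: edges from {n20} -> (n23, dist=1), (n29, dist=1).
Iteration 2: no outgoing edges from {n23,n29}; recursion stops.
SUM(dist) = 0 + 1 + 1 = 2.

2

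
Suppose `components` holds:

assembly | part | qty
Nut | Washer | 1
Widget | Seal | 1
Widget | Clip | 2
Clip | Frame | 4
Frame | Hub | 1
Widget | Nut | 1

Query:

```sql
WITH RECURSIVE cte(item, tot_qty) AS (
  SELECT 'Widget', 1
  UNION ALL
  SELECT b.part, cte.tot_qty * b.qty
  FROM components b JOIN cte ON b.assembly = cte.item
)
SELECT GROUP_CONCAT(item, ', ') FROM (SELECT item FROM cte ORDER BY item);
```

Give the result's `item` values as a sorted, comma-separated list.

Clip, Frame, Hub, Nut, Seal, Washer, Widget

Base: (Widget, tot_qty=1).
Iteration 1: components of {Widget} -> Clip = 1*2 = 2, Nut = 1*1 = 1, Seal = 1*1 = 1.
Iteration 2: components of {Clip,Nut,Seal} -> Frame = 2*4 = 8, Washer = 1*1 = 1.
Iteration 3: components of {Frame,Washer} -> Hub = 8*1 = 8.
Iteration 4: no further components; recursion stops.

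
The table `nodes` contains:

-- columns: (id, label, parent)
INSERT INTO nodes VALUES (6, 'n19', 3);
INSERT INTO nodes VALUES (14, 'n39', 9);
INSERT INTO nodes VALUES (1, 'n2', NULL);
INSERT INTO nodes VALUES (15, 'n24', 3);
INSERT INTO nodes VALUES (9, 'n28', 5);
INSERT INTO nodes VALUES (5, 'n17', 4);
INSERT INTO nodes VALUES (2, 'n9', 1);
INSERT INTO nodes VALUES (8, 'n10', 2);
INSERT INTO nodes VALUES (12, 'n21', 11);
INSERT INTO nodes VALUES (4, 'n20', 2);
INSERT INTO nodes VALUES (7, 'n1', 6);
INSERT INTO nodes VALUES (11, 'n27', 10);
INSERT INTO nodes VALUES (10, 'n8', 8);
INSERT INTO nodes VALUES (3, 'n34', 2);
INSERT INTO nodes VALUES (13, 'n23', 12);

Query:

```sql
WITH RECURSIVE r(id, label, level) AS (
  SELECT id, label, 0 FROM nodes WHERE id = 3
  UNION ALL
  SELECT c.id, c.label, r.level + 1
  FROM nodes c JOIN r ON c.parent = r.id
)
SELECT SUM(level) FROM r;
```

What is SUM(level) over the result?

4

Base: id=3 (n34) at level 0.
Iteration 1: rows with parent in {3} -> n19 (id 6, level 1), n24 (id 15, level 1).
Iteration 2: rows with parent in {6,15} -> n1 (id 7, level 2).
Iteration 3: no rows with parent in {7}; recursion stops.
SUM(level) = 0 + 1 + 1 + 2 = 4.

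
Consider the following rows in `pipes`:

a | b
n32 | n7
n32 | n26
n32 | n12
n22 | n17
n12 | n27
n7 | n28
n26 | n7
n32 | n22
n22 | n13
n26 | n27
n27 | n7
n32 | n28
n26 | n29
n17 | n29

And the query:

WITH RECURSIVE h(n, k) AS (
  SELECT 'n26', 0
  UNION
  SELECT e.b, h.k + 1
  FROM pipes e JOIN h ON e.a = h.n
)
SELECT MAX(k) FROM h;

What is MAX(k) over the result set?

3

Base: (n26, k=0).
Iteration 1: edges from {n26} -> (n27, k=1), (n29, k=1), (n7, k=1).
Iteration 2: edges from {n27,n29,n7} -> (n28, k=2), (n7, k=2).
Iteration 3: edges from {n28,n7} -> (n28, k=3).
Iteration 4: no outgoing edges from {n28}; recursion stops.
k values: 0, 1, 1, 1, 2, 2, 3; the maximum is 3.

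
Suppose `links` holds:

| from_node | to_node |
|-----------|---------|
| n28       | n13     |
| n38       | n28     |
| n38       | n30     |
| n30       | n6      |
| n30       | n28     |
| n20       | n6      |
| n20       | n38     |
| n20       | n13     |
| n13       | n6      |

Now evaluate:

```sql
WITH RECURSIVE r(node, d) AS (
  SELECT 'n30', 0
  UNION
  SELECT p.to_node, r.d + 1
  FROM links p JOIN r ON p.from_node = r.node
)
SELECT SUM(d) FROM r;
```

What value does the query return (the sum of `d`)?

7

Base: (n30, d=0).
Iteration 1: edges from {n30} -> (n28, d=1), (n6, d=1).
Iteration 2: edges from {n28,n6} -> (n13, d=2).
Iteration 3: edges from {n13} -> (n6, d=3).
Iteration 4: no outgoing edges from {n6}; recursion stops.
SUM(d) = 0 + 1 + 1 + 2 + 3 = 7.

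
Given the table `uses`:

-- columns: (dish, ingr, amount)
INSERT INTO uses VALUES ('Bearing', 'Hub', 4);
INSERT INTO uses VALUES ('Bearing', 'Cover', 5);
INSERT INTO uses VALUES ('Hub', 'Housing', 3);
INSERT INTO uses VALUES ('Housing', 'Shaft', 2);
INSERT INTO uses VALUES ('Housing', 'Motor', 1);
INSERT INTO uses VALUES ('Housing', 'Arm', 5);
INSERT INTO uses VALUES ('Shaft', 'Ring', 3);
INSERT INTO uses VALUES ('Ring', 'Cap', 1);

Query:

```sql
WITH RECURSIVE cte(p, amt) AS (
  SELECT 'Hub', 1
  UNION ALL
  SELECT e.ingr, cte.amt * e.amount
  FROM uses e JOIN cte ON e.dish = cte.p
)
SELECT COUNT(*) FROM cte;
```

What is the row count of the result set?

Base: (Hub, amt=1).
Iteration 1: components of {Hub} -> Housing = 1*3 = 3.
Iteration 2: components of {Housing} -> Arm = 3*5 = 15, Motor = 3*1 = 3, Shaft = 3*2 = 6.
Iteration 3: components of {Arm,Motor,Shaft} -> Ring = 6*3 = 18.
Iteration 4: components of {Ring} -> Cap = 18*1 = 18.
Iteration 5: no further components; recursion stops.
Total rows emitted: 7.

7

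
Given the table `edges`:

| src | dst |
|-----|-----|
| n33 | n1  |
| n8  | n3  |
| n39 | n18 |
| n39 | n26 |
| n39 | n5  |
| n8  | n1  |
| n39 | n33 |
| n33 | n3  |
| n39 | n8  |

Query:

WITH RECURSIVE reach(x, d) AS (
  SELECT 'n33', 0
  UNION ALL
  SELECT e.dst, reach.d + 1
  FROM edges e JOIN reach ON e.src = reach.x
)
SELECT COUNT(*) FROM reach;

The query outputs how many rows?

3

Base: (n33, d=0).
Iteration 1: edges from {n33} -> (n1, d=1), (n3, d=1).
Iteration 2: no outgoing edges from {n1,n3}; recursion stops.
Total rows emitted: 3.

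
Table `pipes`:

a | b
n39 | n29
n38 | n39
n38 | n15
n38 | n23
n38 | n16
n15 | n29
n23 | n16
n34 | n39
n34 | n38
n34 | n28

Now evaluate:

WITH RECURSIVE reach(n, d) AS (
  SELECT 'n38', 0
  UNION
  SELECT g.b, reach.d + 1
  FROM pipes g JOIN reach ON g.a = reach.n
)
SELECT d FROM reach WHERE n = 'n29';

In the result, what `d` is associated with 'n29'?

2

Base: (n38, d=0).
Iteration 1: edges from {n38} -> (n15, d=1), (n16, d=1), (n23, d=1), (n39, d=1).
Iteration 2: edges from {n15,n16,n23,n39} -> (n16, d=2), (n29, d=2). [UNION drops 1 duplicate row(s)]
Iteration 3: no outgoing edges from {n16,n29}; recursion stops.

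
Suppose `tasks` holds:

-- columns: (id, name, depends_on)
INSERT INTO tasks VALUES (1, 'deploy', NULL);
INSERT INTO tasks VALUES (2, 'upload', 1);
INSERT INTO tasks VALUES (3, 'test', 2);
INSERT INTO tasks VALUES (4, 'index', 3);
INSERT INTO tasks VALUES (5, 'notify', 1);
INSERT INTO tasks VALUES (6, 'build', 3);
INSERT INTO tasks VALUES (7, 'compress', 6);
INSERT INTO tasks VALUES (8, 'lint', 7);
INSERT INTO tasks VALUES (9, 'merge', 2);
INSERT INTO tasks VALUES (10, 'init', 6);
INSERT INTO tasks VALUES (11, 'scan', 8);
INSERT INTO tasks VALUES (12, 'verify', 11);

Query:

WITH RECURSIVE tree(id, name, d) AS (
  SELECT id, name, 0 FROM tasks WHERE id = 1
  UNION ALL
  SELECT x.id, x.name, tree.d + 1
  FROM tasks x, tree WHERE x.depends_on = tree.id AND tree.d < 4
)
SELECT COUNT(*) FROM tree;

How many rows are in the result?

Base: id=1 (deploy) at d 0.
Iteration 1: rows with depends_on in {1} -> upload (id 2, d 1), notify (id 5, d 1).
Iteration 2: rows with depends_on in {2,5} -> test (id 3, d 2), merge (id 9, d 2).
Iteration 3: rows with depends_on in {3,9} -> index (id 4, d 3), build (id 6, d 3).
Iteration 4: rows with depends_on in {4,6} -> compress (id 7, d 4), init (id 10, d 4).
Iteration 5: d < 4 fails for all current rows; recursion stops.
Total rows emitted: 9.

9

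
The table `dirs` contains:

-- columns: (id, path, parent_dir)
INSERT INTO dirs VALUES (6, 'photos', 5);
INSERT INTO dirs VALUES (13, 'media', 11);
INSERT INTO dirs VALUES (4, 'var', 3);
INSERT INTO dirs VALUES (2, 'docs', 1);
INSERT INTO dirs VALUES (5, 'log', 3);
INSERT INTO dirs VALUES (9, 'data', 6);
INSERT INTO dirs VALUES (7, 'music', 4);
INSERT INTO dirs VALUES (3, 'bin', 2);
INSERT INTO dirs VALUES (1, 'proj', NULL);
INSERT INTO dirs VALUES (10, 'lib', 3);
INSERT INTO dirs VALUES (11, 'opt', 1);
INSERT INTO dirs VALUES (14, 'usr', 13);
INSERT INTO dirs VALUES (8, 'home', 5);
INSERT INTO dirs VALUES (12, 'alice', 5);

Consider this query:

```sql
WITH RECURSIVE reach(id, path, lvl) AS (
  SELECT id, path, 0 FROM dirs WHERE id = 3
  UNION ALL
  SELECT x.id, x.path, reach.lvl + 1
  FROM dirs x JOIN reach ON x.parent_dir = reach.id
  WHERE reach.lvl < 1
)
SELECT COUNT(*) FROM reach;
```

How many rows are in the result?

Base: id=3 (bin) at lvl 0.
Iteration 1: rows with parent_dir in {3} -> var (id 4, lvl 1), log (id 5, lvl 1), lib (id 10, lvl 1).
Iteration 2: lvl < 1 fails for all current rows; recursion stops.
Total rows emitted: 4.

4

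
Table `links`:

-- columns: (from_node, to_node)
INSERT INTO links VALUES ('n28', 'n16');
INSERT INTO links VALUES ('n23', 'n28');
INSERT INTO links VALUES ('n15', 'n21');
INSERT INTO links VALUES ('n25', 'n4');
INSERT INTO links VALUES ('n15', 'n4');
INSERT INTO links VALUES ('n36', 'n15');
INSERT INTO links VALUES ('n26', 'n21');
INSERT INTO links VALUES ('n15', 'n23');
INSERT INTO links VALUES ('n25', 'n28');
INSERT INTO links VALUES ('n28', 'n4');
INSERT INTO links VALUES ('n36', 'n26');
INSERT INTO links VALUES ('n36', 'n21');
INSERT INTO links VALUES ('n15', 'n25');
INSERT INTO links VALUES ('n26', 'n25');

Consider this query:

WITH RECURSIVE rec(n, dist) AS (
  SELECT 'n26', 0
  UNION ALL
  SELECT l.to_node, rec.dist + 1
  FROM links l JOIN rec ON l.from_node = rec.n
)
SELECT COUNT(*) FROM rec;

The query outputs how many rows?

Base: (n26, dist=0).
Iteration 1: edges from {n26} -> (n21, dist=1), (n25, dist=1).
Iteration 2: edges from {n21,n25} -> (n28, dist=2), (n4, dist=2).
Iteration 3: edges from {n28,n4} -> (n16, dist=3), (n4, dist=3).
Iteration 4: no outgoing edges from {n16,n4}; recursion stops.
Total rows emitted: 7.

7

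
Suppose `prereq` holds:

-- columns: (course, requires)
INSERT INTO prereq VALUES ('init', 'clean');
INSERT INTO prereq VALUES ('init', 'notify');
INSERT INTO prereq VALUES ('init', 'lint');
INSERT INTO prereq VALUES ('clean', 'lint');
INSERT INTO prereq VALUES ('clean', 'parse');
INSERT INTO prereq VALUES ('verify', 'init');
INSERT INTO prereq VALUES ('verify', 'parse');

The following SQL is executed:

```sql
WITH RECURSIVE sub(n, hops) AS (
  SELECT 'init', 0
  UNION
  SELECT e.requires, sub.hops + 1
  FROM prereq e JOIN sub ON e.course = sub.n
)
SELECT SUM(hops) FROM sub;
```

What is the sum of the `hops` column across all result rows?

Base: (init, hops=0).
Iteration 1: edges from {init} -> (clean, hops=1), (lint, hops=1), (notify, hops=1).
Iteration 2: edges from {clean,lint,notify} -> (lint, hops=2), (parse, hops=2).
Iteration 3: no outgoing edges from {lint,parse}; recursion stops.
SUM(hops) = 0 + 1 + 1 + 1 + 2 + 2 = 7.

7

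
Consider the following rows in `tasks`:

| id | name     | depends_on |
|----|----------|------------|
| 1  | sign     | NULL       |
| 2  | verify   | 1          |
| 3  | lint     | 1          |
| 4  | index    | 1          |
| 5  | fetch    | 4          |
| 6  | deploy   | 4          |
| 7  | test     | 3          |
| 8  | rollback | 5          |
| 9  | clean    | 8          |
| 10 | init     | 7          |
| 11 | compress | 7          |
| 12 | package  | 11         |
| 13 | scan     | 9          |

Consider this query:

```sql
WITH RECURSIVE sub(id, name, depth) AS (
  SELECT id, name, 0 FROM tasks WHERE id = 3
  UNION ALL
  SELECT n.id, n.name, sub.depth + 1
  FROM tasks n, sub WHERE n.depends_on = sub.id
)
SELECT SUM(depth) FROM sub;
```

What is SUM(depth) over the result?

Base: id=3 (lint) at depth 0.
Iteration 1: rows with depends_on in {3} -> test (id 7, depth 1).
Iteration 2: rows with depends_on in {7} -> init (id 10, depth 2), compress (id 11, depth 2).
Iteration 3: rows with depends_on in {10,11} -> package (id 12, depth 3).
Iteration 4: no rows with depends_on in {12}; recursion stops.
SUM(depth) = 0 + 1 + 2 + 2 + 3 = 8.

8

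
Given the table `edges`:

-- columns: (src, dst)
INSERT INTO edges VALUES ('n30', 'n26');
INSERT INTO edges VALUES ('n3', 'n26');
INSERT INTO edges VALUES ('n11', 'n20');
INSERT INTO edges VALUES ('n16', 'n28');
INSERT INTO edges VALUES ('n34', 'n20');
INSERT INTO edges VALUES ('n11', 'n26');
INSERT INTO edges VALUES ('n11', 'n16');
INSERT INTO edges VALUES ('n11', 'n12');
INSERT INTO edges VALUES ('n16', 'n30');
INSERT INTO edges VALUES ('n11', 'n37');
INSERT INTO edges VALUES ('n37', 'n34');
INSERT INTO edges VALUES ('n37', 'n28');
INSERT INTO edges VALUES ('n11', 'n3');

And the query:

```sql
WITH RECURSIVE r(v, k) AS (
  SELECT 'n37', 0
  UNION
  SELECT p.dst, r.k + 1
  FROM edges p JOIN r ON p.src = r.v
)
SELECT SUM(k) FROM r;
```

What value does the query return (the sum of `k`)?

Base: (n37, k=0).
Iteration 1: edges from {n37} -> (n28, k=1), (n34, k=1).
Iteration 2: edges from {n28,n34} -> (n20, k=2).
Iteration 3: no outgoing edges from {n20}; recursion stops.
SUM(k) = 0 + 1 + 1 + 2 = 4.

4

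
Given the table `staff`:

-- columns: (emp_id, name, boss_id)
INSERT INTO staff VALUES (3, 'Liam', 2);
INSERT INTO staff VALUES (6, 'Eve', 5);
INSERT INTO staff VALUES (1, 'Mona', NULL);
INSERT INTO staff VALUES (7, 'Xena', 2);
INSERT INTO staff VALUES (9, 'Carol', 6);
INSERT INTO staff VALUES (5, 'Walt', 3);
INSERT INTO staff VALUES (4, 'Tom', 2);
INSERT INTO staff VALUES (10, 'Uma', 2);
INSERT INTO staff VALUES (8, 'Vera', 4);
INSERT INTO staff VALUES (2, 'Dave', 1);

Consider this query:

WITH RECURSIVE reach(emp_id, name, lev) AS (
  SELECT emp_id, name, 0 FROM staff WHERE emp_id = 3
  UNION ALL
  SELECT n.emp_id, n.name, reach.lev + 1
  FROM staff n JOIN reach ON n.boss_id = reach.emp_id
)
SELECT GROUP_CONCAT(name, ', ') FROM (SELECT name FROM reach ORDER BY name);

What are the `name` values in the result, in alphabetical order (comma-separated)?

Carol, Eve, Liam, Walt

Base: emp_id=3 (Liam) at lev 0.
Iteration 1: rows with boss_id in {3} -> Walt (id 5, lev 1).
Iteration 2: rows with boss_id in {5} -> Eve (id 6, lev 2).
Iteration 3: rows with boss_id in {6} -> Carol (id 9, lev 3).
Iteration 4: no rows with boss_id in {9}; recursion stops.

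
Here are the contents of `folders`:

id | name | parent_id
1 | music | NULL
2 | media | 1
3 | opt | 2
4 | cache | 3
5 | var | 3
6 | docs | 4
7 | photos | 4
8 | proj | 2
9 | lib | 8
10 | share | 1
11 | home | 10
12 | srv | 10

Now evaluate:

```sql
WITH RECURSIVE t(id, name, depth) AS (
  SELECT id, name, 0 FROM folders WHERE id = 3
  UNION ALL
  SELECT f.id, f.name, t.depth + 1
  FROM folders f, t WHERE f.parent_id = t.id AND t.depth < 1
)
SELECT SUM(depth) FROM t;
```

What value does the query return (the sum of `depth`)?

Base: id=3 (opt) at depth 0.
Iteration 1: rows with parent_id in {3} -> cache (id 4, depth 1), var (id 5, depth 1).
Iteration 2: depth < 1 fails for all current rows; recursion stops.
SUM(depth) = 0 + 1 + 1 = 2.

2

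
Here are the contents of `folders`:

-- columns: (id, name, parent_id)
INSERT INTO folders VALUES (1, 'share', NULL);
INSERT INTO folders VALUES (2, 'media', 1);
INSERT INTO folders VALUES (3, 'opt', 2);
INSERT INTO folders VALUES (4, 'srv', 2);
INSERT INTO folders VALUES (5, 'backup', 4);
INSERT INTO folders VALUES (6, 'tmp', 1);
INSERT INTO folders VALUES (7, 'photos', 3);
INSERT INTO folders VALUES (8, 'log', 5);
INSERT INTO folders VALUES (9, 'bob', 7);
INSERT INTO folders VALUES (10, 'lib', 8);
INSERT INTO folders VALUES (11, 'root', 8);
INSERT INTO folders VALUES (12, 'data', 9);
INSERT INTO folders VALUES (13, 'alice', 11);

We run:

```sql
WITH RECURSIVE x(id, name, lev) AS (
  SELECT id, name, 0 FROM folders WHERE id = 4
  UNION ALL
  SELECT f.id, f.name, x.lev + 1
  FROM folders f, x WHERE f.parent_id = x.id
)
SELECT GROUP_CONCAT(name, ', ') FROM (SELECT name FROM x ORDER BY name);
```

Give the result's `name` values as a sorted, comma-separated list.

alice, backup, lib, log, root, srv

Base: id=4 (srv) at lev 0.
Iteration 1: rows with parent_id in {4} -> backup (id 5, lev 1).
Iteration 2: rows with parent_id in {5} -> log (id 8, lev 2).
Iteration 3: rows with parent_id in {8} -> lib (id 10, lev 3), root (id 11, lev 3).
Iteration 4: rows with parent_id in {10,11} -> alice (id 13, lev 4).
Iteration 5: no rows with parent_id in {13}; recursion stops.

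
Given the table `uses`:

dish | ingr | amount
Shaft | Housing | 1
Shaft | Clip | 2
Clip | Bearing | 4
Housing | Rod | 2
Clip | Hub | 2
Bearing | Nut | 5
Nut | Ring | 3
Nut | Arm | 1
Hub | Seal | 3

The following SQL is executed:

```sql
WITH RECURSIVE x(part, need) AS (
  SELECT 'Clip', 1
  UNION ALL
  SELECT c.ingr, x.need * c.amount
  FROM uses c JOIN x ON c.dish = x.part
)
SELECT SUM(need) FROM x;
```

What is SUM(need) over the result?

113

Base: (Clip, need=1).
Iteration 1: components of {Clip} -> Bearing = 1*4 = 4, Hub = 1*2 = 2.
Iteration 2: components of {Bearing,Hub} -> Nut = 4*5 = 20, Seal = 2*3 = 6.
Iteration 3: components of {Nut,Seal} -> Arm = 20*1 = 20, Ring = 20*3 = 60.
Iteration 4: no further components; recursion stops.
SUM(need) = 1 + 4 + 2 + 20 + 6 + 60 + 20 = 113.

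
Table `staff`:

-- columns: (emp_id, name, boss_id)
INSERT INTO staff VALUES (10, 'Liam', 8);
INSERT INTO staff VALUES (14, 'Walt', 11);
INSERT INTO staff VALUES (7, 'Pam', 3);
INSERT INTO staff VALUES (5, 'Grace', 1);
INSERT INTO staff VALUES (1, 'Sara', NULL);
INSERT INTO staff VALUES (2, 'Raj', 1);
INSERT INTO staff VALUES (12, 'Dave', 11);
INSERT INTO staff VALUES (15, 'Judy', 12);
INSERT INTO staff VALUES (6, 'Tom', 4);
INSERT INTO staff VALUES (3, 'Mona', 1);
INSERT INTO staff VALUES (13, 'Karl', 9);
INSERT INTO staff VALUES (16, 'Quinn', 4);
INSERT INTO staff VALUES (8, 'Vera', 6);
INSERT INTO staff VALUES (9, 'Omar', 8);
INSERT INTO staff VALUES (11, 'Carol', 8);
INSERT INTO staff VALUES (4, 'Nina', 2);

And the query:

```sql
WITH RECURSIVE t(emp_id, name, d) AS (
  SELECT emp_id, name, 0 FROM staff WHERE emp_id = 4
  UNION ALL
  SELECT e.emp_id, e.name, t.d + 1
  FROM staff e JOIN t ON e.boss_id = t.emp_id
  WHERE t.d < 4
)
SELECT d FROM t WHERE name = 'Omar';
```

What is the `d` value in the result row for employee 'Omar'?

3

Base: emp_id=4 (Nina) at d 0.
Iteration 1: rows with boss_id in {4} -> Tom (id 6, d 1), Quinn (id 16, d 1).
Iteration 2: rows with boss_id in {6,16} -> Vera (id 8, d 2).
Iteration 3: rows with boss_id in {8} -> Omar (id 9, d 3), Liam (id 10, d 3), Carol (id 11, d 3).
Iteration 4: rows with boss_id in {9,10,11} -> Dave (id 12, d 4), Karl (id 13, d 4), Walt (id 14, d 4).
Iteration 5: d < 4 fails for all current rows; recursion stops.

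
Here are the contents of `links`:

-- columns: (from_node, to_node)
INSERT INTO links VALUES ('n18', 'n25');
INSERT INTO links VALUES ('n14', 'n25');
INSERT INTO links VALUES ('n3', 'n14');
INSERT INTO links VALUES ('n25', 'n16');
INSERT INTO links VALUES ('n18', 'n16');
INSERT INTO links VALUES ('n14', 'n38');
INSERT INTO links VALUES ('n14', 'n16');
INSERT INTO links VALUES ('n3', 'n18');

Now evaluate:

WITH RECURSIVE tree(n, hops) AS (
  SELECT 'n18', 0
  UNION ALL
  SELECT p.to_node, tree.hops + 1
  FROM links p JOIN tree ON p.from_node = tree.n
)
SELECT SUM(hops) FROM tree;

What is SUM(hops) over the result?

Base: (n18, hops=0).
Iteration 1: edges from {n18} -> (n16, hops=1), (n25, hops=1).
Iteration 2: edges from {n16,n25} -> (n16, hops=2).
Iteration 3: no outgoing edges from {n16}; recursion stops.
SUM(hops) = 0 + 1 + 1 + 2 = 4.

4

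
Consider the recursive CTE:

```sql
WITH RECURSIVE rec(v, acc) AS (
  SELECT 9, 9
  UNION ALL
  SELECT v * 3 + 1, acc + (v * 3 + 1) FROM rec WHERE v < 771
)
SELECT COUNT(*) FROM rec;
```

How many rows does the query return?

6

Base: v=9, acc=9.
Iteration 1: 9 < 771 holds -> v = 9 * 3 + 1 = 28, acc = 9 + 28 = 37.
Iteration 2: 28 < 771 holds -> v = 28 * 3 + 1 = 85, acc = 37 + 85 = 122.
Iteration 3: 85 < 771 holds -> v = 85 * 3 + 1 = 256, acc = 122 + 256 = 378.
Iteration 4: 256 < 771 holds -> v = 256 * 3 + 1 = 769, acc = 378 + 769 = 1147.
Iteration 5: 769 < 771 holds -> v = 769 * 3 + 1 = 2308, acc = 1147 + 2308 = 3455.
Iteration 6: 2308 < 771 fails; recursion stops.
Total rows emitted: 6.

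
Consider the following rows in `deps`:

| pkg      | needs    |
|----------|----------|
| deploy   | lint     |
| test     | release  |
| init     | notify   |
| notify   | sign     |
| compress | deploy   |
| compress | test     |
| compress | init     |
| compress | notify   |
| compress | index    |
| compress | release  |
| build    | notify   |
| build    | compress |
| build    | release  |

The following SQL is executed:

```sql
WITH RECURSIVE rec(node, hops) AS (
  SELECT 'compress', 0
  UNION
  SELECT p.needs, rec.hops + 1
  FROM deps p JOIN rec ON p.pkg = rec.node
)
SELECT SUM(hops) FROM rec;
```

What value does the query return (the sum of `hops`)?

Base: (compress, hops=0).
Iteration 1: edges from {compress} -> (deploy, hops=1), (index, hops=1), (init, hops=1), (notify, hops=1), (release, hops=1), (test, hops=1).
Iteration 2: edges from {deploy,index,init,notify,release,test} -> (lint, hops=2), (notify, hops=2), (release, hops=2), (sign, hops=2).
Iteration 3: edges from {lint,notify,release,sign} -> (sign, hops=3).
Iteration 4: no outgoing edges from {sign}; recursion stops.
SUM(hops) = 0 + 1 + 1 + 1 + 1 + 1 + 1 + 2 + 2 + 2 + 2 + 3 = 17.

17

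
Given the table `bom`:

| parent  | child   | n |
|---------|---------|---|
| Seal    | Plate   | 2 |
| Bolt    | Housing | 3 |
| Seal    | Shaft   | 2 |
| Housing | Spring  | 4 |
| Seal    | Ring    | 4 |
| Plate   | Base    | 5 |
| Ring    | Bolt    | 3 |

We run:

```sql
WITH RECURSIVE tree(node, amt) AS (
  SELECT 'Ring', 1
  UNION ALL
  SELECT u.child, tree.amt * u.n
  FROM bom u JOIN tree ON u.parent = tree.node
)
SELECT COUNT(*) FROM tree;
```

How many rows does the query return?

4

Base: (Ring, amt=1).
Iteration 1: components of {Ring} -> Bolt = 1*3 = 3.
Iteration 2: components of {Bolt} -> Housing = 3*3 = 9.
Iteration 3: components of {Housing} -> Spring = 9*4 = 36.
Iteration 4: no further components; recursion stops.
Total rows emitted: 4.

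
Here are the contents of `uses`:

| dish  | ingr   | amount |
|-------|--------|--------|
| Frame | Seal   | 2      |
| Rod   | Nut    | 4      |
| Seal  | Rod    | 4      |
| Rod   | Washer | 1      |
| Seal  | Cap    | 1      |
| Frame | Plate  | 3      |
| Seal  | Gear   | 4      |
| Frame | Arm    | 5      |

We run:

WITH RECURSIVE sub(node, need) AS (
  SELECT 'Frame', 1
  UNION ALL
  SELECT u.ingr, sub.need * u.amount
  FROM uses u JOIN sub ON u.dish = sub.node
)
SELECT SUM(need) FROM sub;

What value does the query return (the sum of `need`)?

Base: (Frame, need=1).
Iteration 1: components of {Frame} -> Arm = 1*5 = 5, Plate = 1*3 = 3, Seal = 1*2 = 2.
Iteration 2: components of {Arm,Plate,Seal} -> Cap = 2*1 = 2, Gear = 2*4 = 8, Rod = 2*4 = 8.
Iteration 3: components of {Cap,Gear,Rod} -> Nut = 8*4 = 32, Washer = 8*1 = 8.
Iteration 4: no further components; recursion stops.
SUM(need) = 1 + 2 + 3 + 5 + 8 + 8 + 2 + 8 + 32 = 69.

69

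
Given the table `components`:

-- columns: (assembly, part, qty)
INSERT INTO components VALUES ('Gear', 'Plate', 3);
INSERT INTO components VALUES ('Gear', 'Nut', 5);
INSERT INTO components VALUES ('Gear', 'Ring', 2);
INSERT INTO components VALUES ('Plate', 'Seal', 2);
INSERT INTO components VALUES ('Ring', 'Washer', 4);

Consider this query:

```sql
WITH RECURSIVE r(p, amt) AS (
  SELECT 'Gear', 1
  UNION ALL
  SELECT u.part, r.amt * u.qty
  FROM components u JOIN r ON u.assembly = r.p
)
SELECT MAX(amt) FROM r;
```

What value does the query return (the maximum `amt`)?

8

Base: (Gear, amt=1).
Iteration 1: components of {Gear} -> Nut = 1*5 = 5, Plate = 1*3 = 3, Ring = 1*2 = 2.
Iteration 2: components of {Nut,Plate,Ring} -> Seal = 3*2 = 6, Washer = 2*4 = 8.
Iteration 3: no further components; recursion stops.
amt values: 1, 3, 5, 2, 6, 8; the maximum is 8.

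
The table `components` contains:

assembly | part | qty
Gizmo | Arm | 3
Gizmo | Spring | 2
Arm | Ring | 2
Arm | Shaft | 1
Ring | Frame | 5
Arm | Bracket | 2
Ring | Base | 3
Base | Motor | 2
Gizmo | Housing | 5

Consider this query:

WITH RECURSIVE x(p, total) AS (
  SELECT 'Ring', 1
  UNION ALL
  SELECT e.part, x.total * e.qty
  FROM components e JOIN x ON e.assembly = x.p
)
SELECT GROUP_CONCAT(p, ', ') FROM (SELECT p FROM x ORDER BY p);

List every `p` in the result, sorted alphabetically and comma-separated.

Base: (Ring, total=1).
Iteration 1: components of {Ring} -> Base = 1*3 = 3, Frame = 1*5 = 5.
Iteration 2: components of {Base,Frame} -> Motor = 3*2 = 6.
Iteration 3: no further components; recursion stops.

Base, Frame, Motor, Ring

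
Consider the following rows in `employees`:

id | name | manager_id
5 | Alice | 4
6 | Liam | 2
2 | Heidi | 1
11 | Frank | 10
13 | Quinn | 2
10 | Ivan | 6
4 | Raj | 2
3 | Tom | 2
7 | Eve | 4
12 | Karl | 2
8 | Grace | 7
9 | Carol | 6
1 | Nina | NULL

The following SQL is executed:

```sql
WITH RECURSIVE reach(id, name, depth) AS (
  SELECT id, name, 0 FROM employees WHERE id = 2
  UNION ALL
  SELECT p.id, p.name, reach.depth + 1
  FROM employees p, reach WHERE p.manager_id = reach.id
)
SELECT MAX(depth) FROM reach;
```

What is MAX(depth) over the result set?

Base: id=2 (Heidi) at depth 0.
Iteration 1: rows with manager_id in {2} -> Tom (id 3, depth 1), Raj (id 4, depth 1), Liam (id 6, depth 1), Karl (id 12, depth 1), Quinn (id 13, depth 1).
Iteration 2: rows with manager_id in {3,4,6,12,13} -> Alice (id 5, depth 2), Eve (id 7, depth 2), Carol (id 9, depth 2), Ivan (id 10, depth 2).
Iteration 3: rows with manager_id in {5,7,9,10} -> Grace (id 8, depth 3), Frank (id 11, depth 3).
Iteration 4: no rows with manager_id in {8,11}; recursion stops.
depth values: 0, 1, 1, 1, 1, 1, 2, 2, 2, 2, 3, 3; the maximum is 3.

3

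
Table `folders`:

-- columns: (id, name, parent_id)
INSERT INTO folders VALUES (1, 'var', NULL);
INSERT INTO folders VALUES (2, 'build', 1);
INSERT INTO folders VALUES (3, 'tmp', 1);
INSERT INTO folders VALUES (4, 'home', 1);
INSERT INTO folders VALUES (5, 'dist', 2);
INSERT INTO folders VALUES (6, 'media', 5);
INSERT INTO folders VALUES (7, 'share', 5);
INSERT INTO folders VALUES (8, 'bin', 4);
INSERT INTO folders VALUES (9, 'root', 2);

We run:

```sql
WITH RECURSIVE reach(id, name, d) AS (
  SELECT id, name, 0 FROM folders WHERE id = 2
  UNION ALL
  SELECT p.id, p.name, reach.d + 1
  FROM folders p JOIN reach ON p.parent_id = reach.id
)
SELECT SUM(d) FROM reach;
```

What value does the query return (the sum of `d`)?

6

Base: id=2 (build) at d 0.
Iteration 1: rows with parent_id in {2} -> dist (id 5, d 1), root (id 9, d 1).
Iteration 2: rows with parent_id in {5,9} -> media (id 6, d 2), share (id 7, d 2).
Iteration 3: no rows with parent_id in {6,7}; recursion stops.
SUM(d) = 0 + 1 + 1 + 2 + 2 = 6.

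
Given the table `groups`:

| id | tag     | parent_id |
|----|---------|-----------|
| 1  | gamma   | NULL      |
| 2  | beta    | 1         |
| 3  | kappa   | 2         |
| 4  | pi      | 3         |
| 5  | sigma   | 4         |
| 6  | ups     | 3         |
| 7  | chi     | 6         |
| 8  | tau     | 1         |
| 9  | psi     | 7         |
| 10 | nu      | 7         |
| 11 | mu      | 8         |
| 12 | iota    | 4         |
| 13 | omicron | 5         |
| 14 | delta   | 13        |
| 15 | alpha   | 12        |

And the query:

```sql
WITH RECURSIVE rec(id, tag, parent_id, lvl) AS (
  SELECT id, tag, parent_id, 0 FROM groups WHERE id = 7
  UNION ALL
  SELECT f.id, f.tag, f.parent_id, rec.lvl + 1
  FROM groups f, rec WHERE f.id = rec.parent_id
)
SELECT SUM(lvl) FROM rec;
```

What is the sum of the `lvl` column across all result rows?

Base: id=7 (chi), parent_id=6, lvl 0.
Iteration 1: join on id=6 -> ups (id 6, parent_id=3, lvl 1).
Iteration 2: join on id=3 -> kappa (id 3, parent_id=2, lvl 2).
Iteration 3: join on id=2 -> beta (id 2, parent_id=1, lvl 3).
Iteration 4: join on id=1 -> gamma (id 1, parent_id=NULL, lvl 4).
Iteration 5: parent_id is NULL; no match; recursion stops.
SUM(lvl) = 0 + 1 + 2 + 3 + 4 = 10.

10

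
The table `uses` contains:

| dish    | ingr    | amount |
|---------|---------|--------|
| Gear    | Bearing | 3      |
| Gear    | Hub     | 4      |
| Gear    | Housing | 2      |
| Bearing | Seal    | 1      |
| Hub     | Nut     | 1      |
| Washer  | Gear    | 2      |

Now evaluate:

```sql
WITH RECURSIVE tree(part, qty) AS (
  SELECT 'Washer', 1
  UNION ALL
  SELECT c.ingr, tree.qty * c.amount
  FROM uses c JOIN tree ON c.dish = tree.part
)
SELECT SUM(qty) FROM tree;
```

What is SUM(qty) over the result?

Base: (Washer, qty=1).
Iteration 1: components of {Washer} -> Gear = 1*2 = 2.
Iteration 2: components of {Gear} -> Bearing = 2*3 = 6, Housing = 2*2 = 4, Hub = 2*4 = 8.
Iteration 3: components of {Bearing,Housing,Hub} -> Nut = 8*1 = 8, Seal = 6*1 = 6.
Iteration 4: no further components; recursion stops.
SUM(qty) = 1 + 2 + 8 + 4 + 6 + 8 + 6 = 35.

35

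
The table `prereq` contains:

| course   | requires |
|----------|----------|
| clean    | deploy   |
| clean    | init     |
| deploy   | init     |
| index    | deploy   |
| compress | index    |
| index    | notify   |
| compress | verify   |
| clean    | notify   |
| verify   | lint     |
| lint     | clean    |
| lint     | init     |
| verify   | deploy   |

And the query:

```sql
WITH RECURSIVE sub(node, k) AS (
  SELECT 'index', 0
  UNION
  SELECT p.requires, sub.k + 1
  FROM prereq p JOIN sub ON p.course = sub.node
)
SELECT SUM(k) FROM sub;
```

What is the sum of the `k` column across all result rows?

Base: (index, k=0).
Iteration 1: edges from {index} -> (deploy, k=1), (notify, k=1).
Iteration 2: edges from {deploy,notify} -> (init, k=2).
Iteration 3: no outgoing edges from {init}; recursion stops.
SUM(k) = 0 + 1 + 1 + 2 = 4.

4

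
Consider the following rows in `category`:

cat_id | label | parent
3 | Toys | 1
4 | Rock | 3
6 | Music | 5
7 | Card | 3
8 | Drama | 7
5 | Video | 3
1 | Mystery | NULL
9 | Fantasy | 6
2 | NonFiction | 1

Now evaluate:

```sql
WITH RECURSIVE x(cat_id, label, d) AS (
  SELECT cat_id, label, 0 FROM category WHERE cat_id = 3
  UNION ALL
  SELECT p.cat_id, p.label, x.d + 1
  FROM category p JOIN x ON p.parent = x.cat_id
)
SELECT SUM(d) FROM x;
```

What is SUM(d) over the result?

Base: cat_id=3 (Toys) at d 0.
Iteration 1: rows with parent in {3} -> Rock (id 4, d 1), Video (id 5, d 1), Card (id 7, d 1).
Iteration 2: rows with parent in {4,5,7} -> Music (id 6, d 2), Drama (id 8, d 2).
Iteration 3: rows with parent in {6,8} -> Fantasy (id 9, d 3).
Iteration 4: no rows with parent in {9}; recursion stops.
SUM(d) = 0 + 1 + 1 + 1 + 2 + 2 + 3 = 10.

10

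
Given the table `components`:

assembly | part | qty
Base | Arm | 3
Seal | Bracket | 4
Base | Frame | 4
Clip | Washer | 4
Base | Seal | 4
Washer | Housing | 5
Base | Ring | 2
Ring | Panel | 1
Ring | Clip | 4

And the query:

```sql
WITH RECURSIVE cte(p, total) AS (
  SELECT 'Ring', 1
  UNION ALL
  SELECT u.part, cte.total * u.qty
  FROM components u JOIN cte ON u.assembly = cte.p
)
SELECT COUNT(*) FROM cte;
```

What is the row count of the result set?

5

Base: (Ring, total=1).
Iteration 1: components of {Ring} -> Clip = 1*4 = 4, Panel = 1*1 = 1.
Iteration 2: components of {Clip,Panel} -> Washer = 4*4 = 16.
Iteration 3: components of {Washer} -> Housing = 16*5 = 80.
Iteration 4: no further components; recursion stops.
Total rows emitted: 5.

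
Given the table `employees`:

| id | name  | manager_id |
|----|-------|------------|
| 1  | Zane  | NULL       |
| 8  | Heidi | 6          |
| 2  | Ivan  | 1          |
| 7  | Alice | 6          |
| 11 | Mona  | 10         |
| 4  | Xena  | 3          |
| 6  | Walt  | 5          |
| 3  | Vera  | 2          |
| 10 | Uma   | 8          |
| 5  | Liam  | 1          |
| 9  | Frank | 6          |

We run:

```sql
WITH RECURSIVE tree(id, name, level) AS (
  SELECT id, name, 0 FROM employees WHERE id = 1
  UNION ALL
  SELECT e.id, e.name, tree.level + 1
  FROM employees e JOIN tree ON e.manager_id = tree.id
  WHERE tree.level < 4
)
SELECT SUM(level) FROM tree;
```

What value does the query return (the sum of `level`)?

Base: id=1 (Zane) at level 0.
Iteration 1: rows with manager_id in {1} -> Ivan (id 2, level 1), Liam (id 5, level 1).
Iteration 2: rows with manager_id in {2,5} -> Vera (id 3, level 2), Walt (id 6, level 2).
Iteration 3: rows with manager_id in {3,6} -> Xena (id 4, level 3), Alice (id 7, level 3), Heidi (id 8, level 3), Frank (id 9, level 3).
Iteration 4: rows with manager_id in {4,7,8,9} -> Uma (id 10, level 4).
Iteration 5: level < 4 fails for all current rows; recursion stops.
SUM(level) = 0 + 1 + 1 + 2 + 2 + 3 + 3 + 3 + 3 + 4 = 22.

22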